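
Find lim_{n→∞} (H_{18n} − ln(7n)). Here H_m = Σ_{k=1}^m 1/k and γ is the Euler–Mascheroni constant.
lim = ln(18/7) + γ

By Euler-Maclaurin, H_m = ln m + γ + O(1/m). So
  H_{18n} − ln(7n) = ln(18n) + γ − ln(7n) + O(1/n)
                       = ln(18/7) + γ + O(1/n).
Hence the limit is ln(18/7) + γ.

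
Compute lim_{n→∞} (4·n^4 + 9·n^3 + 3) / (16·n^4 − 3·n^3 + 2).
lim = 4/16 = 1/4

For large n the leading n^4 terms dominate both numerator and denominator. Dividing top and bottom by n^4, every other term tends to 0, leaving 4/16 = 1/4.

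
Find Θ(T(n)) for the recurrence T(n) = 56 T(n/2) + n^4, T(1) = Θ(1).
T(n) = Θ(n^(log_2 56))

Master theorem: compare f(n) = n^4 to n^(log_2 56) where log_2 56 ≈ 5.807. Since 4 < log_2 56, we have f(n) = O(n^(log_2 56 − ε)) for some ε > 0 — Case 1. Hence T(n) = Θ(n^(log_2 56)).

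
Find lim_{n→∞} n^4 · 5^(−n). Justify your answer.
lim = 0

Exponentials with base > 1 dominate every fixed polynomial: for any fixed c, n^c / 5^n → 0 as n → ∞ (e.g. by the ratio test, or by writing 5^n = e^(n ln 5) and noting e^(n ln 5) / n^c → ∞). Hence n^4 · 5^(−n) = n^4 / 5^n → 0.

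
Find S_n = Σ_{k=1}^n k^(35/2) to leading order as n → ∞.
S_n ~ (2/37) · n^(37/2)

Integral comparison: Σ_{k=1}^n k^(35/2) = ∫_0^n x^(35/2) dx + O(n^(35/2)). The integral is n^(1 + 35/2) / (1 + 35/2) = n^((35+2)/2) / ((35+2)/2) = (2/37) · n^(37/2).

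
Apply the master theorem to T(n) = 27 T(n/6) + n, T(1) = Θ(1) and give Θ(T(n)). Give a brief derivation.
T(n) = Θ(n^(log_6 27))

Master theorem: compare f(n) = n to n^(log_6 27) where log_6 27 ≈ 1.839. Since 1 < log_6 27, we have f(n) = O(n^(log_6 27 − ε)) for some ε > 0 — Case 1. Hence T(n) = Θ(n^(log_6 27)).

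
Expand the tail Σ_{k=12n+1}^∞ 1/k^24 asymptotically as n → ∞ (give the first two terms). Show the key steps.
Σ_{k>12n} 1/k^24 = 1/(23 · (12n)^23) − 1/(2 · (12n)^24) + O(1/(12n)^25)

Compare to the integral: ∫_{12n}^∞ x^(−24) dx = [−x^(−23)/23]_{12n}^∞ = 1/((24−1)·(12n)^23). The Euler-Maclaurin correction adds −f(12n)/2 = −1/(2·(12n)^24). Euler-Maclaurin then gives
  Σ_{k>12n} 1/k^24 = ∫_{12n}^∞ dx/x^24 − 1/(2·(12n)^24) + O(1/(12n)^25).
(Equivalently this is ζ(24) − Σ_{k≤12n} 1/k^24.)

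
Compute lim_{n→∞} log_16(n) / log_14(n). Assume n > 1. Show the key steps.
lim = ln(14) / ln(16) = log_16(14)

Change of base: log_16(n) = ln n / ln 16 and log_14(n) = ln n / ln 14. The ratio is (ln n / ln 16) · (ln 14 / ln n) = ln 14 / ln 16, a constant independent of n. So the limit is ln 14 / ln 16 = log_16(14).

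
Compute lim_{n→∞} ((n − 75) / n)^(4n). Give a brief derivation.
lim = e^(−300)

Rewrite as (1 − 75/n)^(4n). By the standard limit (1 + x/n)^n → e^x, we have (1 − 75/n)^n → e^(−75), and raising to the 4th power gives e^(−300).
More precisely, ln[(1 − 75/n)^(4n)] = 4n · ln(1 − 75/n) = 4n · (-75/n + O(1/n^2)) = -300 + O(1/n) → -300.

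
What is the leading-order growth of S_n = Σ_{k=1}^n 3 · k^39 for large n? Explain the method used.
S_n ~ 3 · n^40 / 40

By integral comparison (Euler-Maclaurin), Σ_{k=1}^n 3 · k^39 = 3 · ∫_0^n x^39 dx + O(n^39) = 3 · n^40/40 + O(n^39). (Equivalently, Faulhaber's formula gives the same leading term.)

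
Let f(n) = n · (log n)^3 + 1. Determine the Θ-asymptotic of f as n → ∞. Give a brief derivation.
f(n) ∈ Θ(n · (log n)^3)

Compare the terms by growth order. For large n, n^a · (log n)^b dominates n^a' · (log n)^b' iff a > a', or (a = a' and b > b'). Ranking the 2 terms shows the dominant one is n · (log n)^3. Hence f(n) ∈ Θ(n · (log n)^3).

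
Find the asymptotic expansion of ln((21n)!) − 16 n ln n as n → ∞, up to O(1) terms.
ln((21n)!) − 16 n ln n = 5 n ln n + 21(ln 21 − 1) n + (1/2) ln(2π·21n) + O(1/n)

Stirling: ln((21n)!) = 21n ln(21n) − 21n + (1/2) ln(2π·21n) + O(1/n).
Expand 21n ln(21n) = 21n (ln n + ln 21) = 21n ln n + 21n ln 21.
Subtract 16n ln n: leading term is (21 − 16) n ln n = 5 n ln n. The next term is 21n ln 21 − 21n = 21(ln 21 − 1) n. Then the (1/2) ln(2π·21n) correction.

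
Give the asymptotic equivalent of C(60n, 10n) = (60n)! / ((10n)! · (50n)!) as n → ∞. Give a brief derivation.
C(60n, 10n) ~ (46656/3125)^(10n) · sqrt(3/(5π·10n))

Write N = 10n. Apply Stirling to each factorial:
  (6N)! ~ sqrt(2π·6N) · (6N/e)^(6N),
  N! ~ sqrt(2π N) · (N/e)^N,
  (5N)! ~ sqrt(2π·5N) · (5N/e)^(5N).
The exponential factors combine to (6N)^(6N) / (N^N · (5N)^(5N)) = 6^(6N)/5^(5N) = (6^6/5^5)^N = (46656/3125)^N.
The square-root prefactors combine to sqrt(2π·6N) / (sqrt(2π N)·sqrt(2π·5N)) = sqrt(6 / (2π·5·N)) = sqrt(3/(5π·10n)).
Substituting N = 10n: C(60n, 10n) ~ (46656/3125)^(10n) · sqrt(3/(5π·10n)).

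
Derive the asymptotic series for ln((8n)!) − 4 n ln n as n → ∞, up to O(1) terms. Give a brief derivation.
ln((8n)!) − 4 n ln n = 4 n ln n + 8(ln 8 − 1) n + (1/2) ln(2π·8n) + O(1/n)

Stirling: ln((8n)!) = 8n ln(8n) − 8n + (1/2) ln(2π·8n) + O(1/n).
Expand 8n ln(8n) = 8n (ln n + ln 8) = 8n ln n + 8n ln 8.
Subtract 4n ln n: leading term is (8 − 4) n ln n = 4 n ln n. The next term is 8n ln 8 − 8n = 8(ln 8 − 1) n. Then the (1/2) ln(2π·8n) correction.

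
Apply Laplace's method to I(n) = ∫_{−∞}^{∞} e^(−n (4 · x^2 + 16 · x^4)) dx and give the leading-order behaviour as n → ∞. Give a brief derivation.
I(n) ~ sqrt(π/(4n))

φ(x) = 4 · x^2 + 16 · x^4 has its unique global minimum at x* = 0 (since φ'(x) = 8x + 64x^3 = 0 only at x = 0 for real x with both coefficients positive, and φ → ∞ as |x| → ∞). At x* = 0, φ(0) = 0 and φ''(0) = 8. Laplace's method then gives
  I(n) ~ sqrt(2π / (n · φ''(0))) · e^(−n φ(0)) = sqrt(2π / (8n)) = sqrt(π/(4n)).
The 16 · x^4 term contributes only at subleading order (an O(1/n) relative correction).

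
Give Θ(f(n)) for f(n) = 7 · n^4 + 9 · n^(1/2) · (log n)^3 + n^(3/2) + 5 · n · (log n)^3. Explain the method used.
f(n) ∈ Θ(n^4)

Compare the terms by growth order. For large n, n^a · (log n)^b dominates n^a' · (log n)^b' iff a > a', or (a = a' and b > b'). Ranking the 4 terms shows the dominant one is 7 · n^4. Hence f(n) ∈ Θ(n^4).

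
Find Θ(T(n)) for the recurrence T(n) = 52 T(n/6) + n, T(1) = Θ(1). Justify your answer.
T(n) = Θ(n^(log_6 52))

Master theorem: compare f(n) = n to n^(log_6 52) where log_6 52 ≈ 2.205. Since 1 < log_6 52, we have f(n) = O(n^(log_6 52 − ε)) for some ε > 0 — Case 1. Hence T(n) = Θ(n^(log_6 52)).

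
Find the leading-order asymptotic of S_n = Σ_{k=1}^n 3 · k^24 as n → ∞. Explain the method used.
S_n ~ 3 · n^25 / 25

By integral comparison (Euler-Maclaurin), Σ_{k=1}^n 3 · k^24 = 3 · ∫_0^n x^24 dx + O(n^24) = 3 · n^25/25 + O(n^24). (Equivalently, Faulhaber's formula gives the same leading term.)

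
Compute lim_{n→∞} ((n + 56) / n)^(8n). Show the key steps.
lim = e^448

Rewrite as (1 + 56/n)^(8n). By the standard limit (1 + x/n)^n → e^x, we have (1 + 56/n)^n → e^56, and raising to the 8th power gives e^448.
More precisely, ln[(1 + 56/n)^(8n)] = 8n · ln(1 + 56/n) = 8n · (56/n + O(1/n^2)) = 448 + O(1/n) → 448.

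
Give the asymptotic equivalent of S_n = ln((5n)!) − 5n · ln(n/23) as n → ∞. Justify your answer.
S_n ~ 5n · (ln 115 − 1) + O(ln n)

Stirling: ln((5n)!) = 5n ln(5n) − 5n + O(ln n).
  S_n = 5n ln(5n) − 5n − 5n ln(n/23) + O(ln n)
      = 5n ln(5n) − 5n ln n + 5n ln 23 − 5n + O(ln n)
      = 5n ln 5 + 5n ln 23 − 5n + O(ln n)
      = 5n (ln 115 − 1) + O(ln n).
Numerically ln(115) − 1 ≈ 3.7449.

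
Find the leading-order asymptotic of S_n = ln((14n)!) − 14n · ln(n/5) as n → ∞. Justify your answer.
S_n ~ 14n · (ln 70 − 1) + O(ln n)

Stirling: ln((14n)!) = 14n ln(14n) − 14n + O(ln n).
  S_n = 14n ln(14n) − 14n − 14n ln(n/5) + O(ln n)
      = 14n ln(14n) − 14n ln n + 14n ln 5 − 14n + O(ln n)
      = 14n ln 14 + 14n ln 5 − 14n + O(ln n)
      = 14n (ln 70 − 1) + O(ln n).
Numerically ln(70) − 1 ≈ 3.2485.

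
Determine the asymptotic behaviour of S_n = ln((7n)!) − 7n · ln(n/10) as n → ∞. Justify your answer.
S_n ~ 7n · (ln 70 − 1) + O(ln n)

Stirling: ln((7n)!) = 7n ln(7n) − 7n + O(ln n).
  S_n = 7n ln(7n) − 7n − 7n ln(n/10) + O(ln n)
      = 7n ln(7n) − 7n ln n + 7n ln 10 − 7n + O(ln n)
      = 7n ln 7 + 7n ln 10 − 7n + O(ln n)
      = 7n (ln 70 − 1) + O(ln n).
Numerically ln(70) − 1 ≈ 3.2485.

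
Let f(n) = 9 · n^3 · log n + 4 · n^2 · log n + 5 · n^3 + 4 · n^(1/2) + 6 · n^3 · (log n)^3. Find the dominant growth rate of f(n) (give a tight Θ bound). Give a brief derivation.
f(n) ∈ Θ(n^3 · (log n)^3)

Compare the terms by growth order. For large n, n^a · (log n)^b dominates n^a' · (log n)^b' iff a > a', or (a = a' and b > b'). Ranking the 5 terms shows the dominant one is 6 · n^3 · (log n)^3. Hence f(n) ∈ Θ(n^3 · (log n)^3).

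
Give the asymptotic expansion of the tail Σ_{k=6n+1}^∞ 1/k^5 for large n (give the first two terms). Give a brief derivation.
Σ_{k>6n} 1/k^5 = 1/(4 · (6n)^4) − 1/(2 · (6n)^5) + O(1/(6n)^6)

Compare to the integral: ∫_{6n}^∞ x^(−5) dx = [−x^(−4)/4]_{6n}^∞ = 1/((5−1)·(6n)^4). The Euler-Maclaurin correction adds −f(6n)/2 = −1/(2·(6n)^5). Euler-Maclaurin then gives
  Σ_{k>6n} 1/k^5 = ∫_{6n}^∞ dx/x^5 − 1/(2·(6n)^5) + O(1/(6n)^6).
(Equivalently this is ζ(5) − Σ_{k≤6n} 1/k^5.)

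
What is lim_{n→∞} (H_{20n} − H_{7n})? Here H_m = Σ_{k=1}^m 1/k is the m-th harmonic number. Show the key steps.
lim = ln(20/7)

Euler-Maclaurin gives H_m = ln m + γ + 1/(2m) + O(1/m^2). The γ and O(1/m) terms cancel in the difference:
  H_{20n} − H_{7n} = ln(20n) − ln(7n) + O(1/n) = ln(20/7) + O(1/n).
Hence the limit is ln(20/7).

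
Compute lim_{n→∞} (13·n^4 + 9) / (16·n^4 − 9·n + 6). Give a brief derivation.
lim = 13/16

For large n the leading n^4 terms dominate both numerator and denominator. Dividing top and bottom by n^4, every other term tends to 0, leaving 13/16.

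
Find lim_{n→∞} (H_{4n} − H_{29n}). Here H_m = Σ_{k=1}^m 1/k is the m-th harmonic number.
lim = ln(4/29)

Euler-Maclaurin gives H_m = ln m + γ + 1/(2m) + O(1/m^2). The γ and O(1/m) terms cancel in the difference:
  H_{4n} − H_{29n} = ln(4n) − ln(29n) + O(1/n) = ln(4/29) + O(1/n).
Hence the limit is ln(4/29).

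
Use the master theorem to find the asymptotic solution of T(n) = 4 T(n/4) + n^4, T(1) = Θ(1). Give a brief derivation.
T(n) = Θ(n^4)

log_4 4 ≈ 1.000. f(n) = n^4 dominates n^(log_4 4) since 4 > 1.000, and the regularity condition a·f(n/b) = 4·(n/4)^4 = (4/256)·n^4 ≤ c·f(n) holds with c = 4/256 ≈ 0.0156 < 1. So this is Case 3: T(n) = Θ(f(n)) = Θ(n^4).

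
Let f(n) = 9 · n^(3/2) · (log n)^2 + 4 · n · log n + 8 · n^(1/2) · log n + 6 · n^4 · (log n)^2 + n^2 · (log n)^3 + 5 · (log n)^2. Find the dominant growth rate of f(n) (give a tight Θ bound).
f(n) ∈ Θ(n^4 · (log n)^2)

Compare the terms by growth order. For large n, n^a · (log n)^b dominates n^a' · (log n)^b' iff a > a', or (a = a' and b > b'). Ranking the 6 terms shows the dominant one is 6 · n^4 · (log n)^2. Hence f(n) ∈ Θ(n^4 · (log n)^2).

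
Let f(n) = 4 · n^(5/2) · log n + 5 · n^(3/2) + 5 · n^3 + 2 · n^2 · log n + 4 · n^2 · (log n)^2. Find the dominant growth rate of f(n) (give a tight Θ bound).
f(n) ∈ Θ(n^3)

Compare the terms by growth order. For large n, n^a · (log n)^b dominates n^a' · (log n)^b' iff a > a', or (a = a' and b > b'). Ranking the 5 terms shows the dominant one is 5 · n^3. Hence f(n) ∈ Θ(n^3).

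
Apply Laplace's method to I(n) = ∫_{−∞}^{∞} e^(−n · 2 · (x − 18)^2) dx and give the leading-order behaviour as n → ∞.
I(n) = sqrt(π/(2n))

Here φ(x) = 2 · (x − 18)^2 has its unique minimum at x* = 18 with φ(x*) = 0 and φ''(x*) = 4. Laplace's method gives
  I(n) ~ e^(−n φ(x*)) · sqrt(2π / (n · φ''(x*))) = sqrt(2π / (4n)) = sqrt(π/(2n)).
This is exact: substituting u = (x − 18)·sqrt(2n) gives I(n) = (1/sqrt(2n)) ∫_{−∞}^{∞} e^(−u^2) du = sqrt(π/(2n)).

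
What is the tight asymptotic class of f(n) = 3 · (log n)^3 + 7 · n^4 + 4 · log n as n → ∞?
f(n) ∈ Θ(n^4)

Compare the terms by growth order. For large n, n^a · (log n)^b dominates n^a' · (log n)^b' iff a > a', or (a = a' and b > b'). Ranking the 3 terms shows the dominant one is 7 · n^4. Hence f(n) ∈ Θ(n^4).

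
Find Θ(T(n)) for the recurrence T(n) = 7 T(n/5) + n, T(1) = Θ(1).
T(n) = Θ(n^(log_5 7))

Master theorem: compare f(n) = n to n^(log_5 7) where log_5 7 ≈ 1.209. Since 1 < log_5 7, we have f(n) = O(n^(log_5 7 − ε)) for some ε > 0 — Case 1. Hence T(n) = Θ(n^(log_5 7)).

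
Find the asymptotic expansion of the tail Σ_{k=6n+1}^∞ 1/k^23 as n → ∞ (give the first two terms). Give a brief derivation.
Σ_{k>6n} 1/k^23 = 1/(22 · (6n)^22) − 1/(2 · (6n)^23) + O(1/(6n)^24)

Compare to the integral: ∫_{6n}^∞ x^(−23) dx = [−x^(−22)/22]_{6n}^∞ = 1/((23−1)·(6n)^22). The Euler-Maclaurin correction adds −f(6n)/2 = −1/(2·(6n)^23). Euler-Maclaurin then gives
  Σ_{k>6n} 1/k^23 = ∫_{6n}^∞ dx/x^23 − 1/(2·(6n)^23) + O(1/(6n)^24).
(Equivalently this is ζ(23) − Σ_{k≤6n} 1/k^23.)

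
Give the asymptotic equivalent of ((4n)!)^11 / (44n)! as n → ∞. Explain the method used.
((4n)!)^11/(44n)! ~ ((2π·4n)^(10/2) / sqrt(11)) · 11^(−11·4n)  →  0

Write N = 4n. Stirling: N! ~ sqrt(2π N)(N/e)^N and (11N)! ~ sqrt(2π·11N)·(11N/e)^(11N).
  (N!)^11/(11N)! ~ (2π N)^(11/2) (N/e)^(11N) / [sqrt(2π·11N) (11N/e)^(11N)]
     = (2π N)^(11/2) / sqrt(2π·11N) · (N/(11N))^(11N)
     = (2π N)^((11−1)/2) / sqrt(11) · 11^(−11N).
Since 11^11 > 1, the factor 11^(−11N) decays exponentially, so the ratio → 0. Substituting N = 4n gives the stated form.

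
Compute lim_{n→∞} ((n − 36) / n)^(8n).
lim = e^(−288)

Rewrite as (1 − 36/n)^(8n). By the standard limit (1 + x/n)^n → e^x, we have (1 − 36/n)^n → e^(−36), and raising to the 8th power gives e^(−288).
More precisely, ln[(1 − 36/n)^(8n)] = 8n · ln(1 − 36/n) = 8n · (-36/n + O(1/n^2)) = -288 + O(1/n) → -288.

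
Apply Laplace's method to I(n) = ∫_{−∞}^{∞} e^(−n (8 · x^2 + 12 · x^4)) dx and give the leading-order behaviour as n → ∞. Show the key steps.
I(n) ~ sqrt(π/(8n))

φ(x) = 8 · x^2 + 12 · x^4 has its unique global minimum at x* = 0 (since φ'(x) = 16x + 48x^3 = 0 only at x = 0 for real x with both coefficients positive, and φ → ∞ as |x| → ∞). At x* = 0, φ(0) = 0 and φ''(0) = 16. Laplace's method then gives
  I(n) ~ sqrt(2π / (n · φ''(0))) · e^(−n φ(0)) = sqrt(2π / (16n)) = sqrt(π/(8n)).
The 12 · x^4 term contributes only at subleading order (an O(1/n) relative correction).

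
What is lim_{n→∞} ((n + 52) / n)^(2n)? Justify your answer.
lim = e^104

Rewrite as (1 + 52/n)^(2n). By the standard limit (1 + x/n)^n → e^x, we have (1 + 52/n)^n → e^52, and raising to the 2nd power gives e^104.
More precisely, ln[(1 + 52/n)^(2n)] = 2n · ln(1 + 52/n) = 2n · (52/n + O(1/n^2)) = 104 + O(1/n) → 104.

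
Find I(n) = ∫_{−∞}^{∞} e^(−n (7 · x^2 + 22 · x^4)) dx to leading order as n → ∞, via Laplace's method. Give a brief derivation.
I(n) ~ sqrt(π/(7n))

φ(x) = 7 · x^2 + 22 · x^4 has its unique global minimum at x* = 0 (since φ'(x) = 14x + 88x^3 = 0 only at x = 0 for real x with both coefficients positive, and φ → ∞ as |x| → ∞). At x* = 0, φ(0) = 0 and φ''(0) = 14. Laplace's method then gives
  I(n) ~ sqrt(2π / (n · φ''(0))) · e^(−n φ(0)) = sqrt(2π / (14n)) = sqrt(π/(7n)).
The 22 · x^4 term contributes only at subleading order (an O(1/n) relative correction).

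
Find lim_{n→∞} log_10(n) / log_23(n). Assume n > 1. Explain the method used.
lim = ln(23) / ln(10) = log_10(23)

Change of base: log_10(n) = ln n / ln 10 and log_23(n) = ln n / ln 23. The ratio is (ln n / ln 10) · (ln 23 / ln n) = ln 23 / ln 10, a constant independent of n. So the limit is ln 23 / ln 10 = log_10(23).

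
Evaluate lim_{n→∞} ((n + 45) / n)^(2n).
lim = e^90

Rewrite as (1 + 45/n)^(2n). By the standard limit (1 + x/n)^n → e^x, we have (1 + 45/n)^n → e^45, and raising to the 2nd power gives e^90.
More precisely, ln[(1 + 45/n)^(2n)] = 2n · ln(1 + 45/n) = 2n · (45/n + O(1/n^2)) = 90 + O(1/n) → 90.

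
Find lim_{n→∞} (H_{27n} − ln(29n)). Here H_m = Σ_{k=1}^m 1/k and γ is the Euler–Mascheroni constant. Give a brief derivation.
lim = ln(27/29) + γ

By Euler-Maclaurin, H_m = ln m + γ + O(1/m). So
  H_{27n} − ln(29n) = ln(27n) + γ − ln(29n) + O(1/n)
                       = ln(27/29) + γ + O(1/n).
Hence the limit is ln(27/29) + γ.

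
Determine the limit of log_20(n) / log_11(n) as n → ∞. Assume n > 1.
lim = ln(11) / ln(20) = log_20(11)

Change of base: log_20(n) = ln n / ln 20 and log_11(n) = ln n / ln 11. The ratio is (ln n / ln 20) · (ln 11 / ln n) = ln 11 / ln 20, a constant independent of n. So the limit is ln 11 / ln 20 = log_20(11).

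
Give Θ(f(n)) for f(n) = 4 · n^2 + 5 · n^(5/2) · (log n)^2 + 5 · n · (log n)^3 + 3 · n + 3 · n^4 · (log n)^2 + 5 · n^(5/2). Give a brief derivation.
f(n) ∈ Θ(n^4 · (log n)^2)

Compare the terms by growth order. For large n, n^a · (log n)^b dominates n^a' · (log n)^b' iff a > a', or (a = a' and b > b'). Ranking the 6 terms shows the dominant one is 3 · n^4 · (log n)^2. Hence f(n) ∈ Θ(n^4 · (log n)^2).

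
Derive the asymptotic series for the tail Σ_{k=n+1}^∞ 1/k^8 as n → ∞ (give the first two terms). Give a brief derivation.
Σ_{k>n} 1/k^8 = 1/(7 · n^7) − 1/(2 · n^8) + O(1/n^9)

Compare to the integral: ∫_{n}^∞ x^(−8) dx = [−x^(−7)/7]_{n}^∞ = 1/((8−1)·n^7). The Euler-Maclaurin correction adds −f(n)/2 = −1/(2·n^8). Euler-Maclaurin then gives
  Σ_{k>n} 1/k^8 = ∫_{n}^∞ dx/x^8 − 1/(2·n^8) + O(1/n^9).
(Equivalently this is ζ(8) − Σ_{k≤n} 1/k^8.)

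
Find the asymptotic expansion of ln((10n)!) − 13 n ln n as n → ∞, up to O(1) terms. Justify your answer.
ln((10n)!) − 13 n ln n = −3 n ln n + 10(ln 10 − 1) n + (1/2) ln(2π·10n) + O(1/n)

Stirling: ln((10n)!) = 10n ln(10n) − 10n + (1/2) ln(2π·10n) + O(1/n).
Expand 10n ln(10n) = 10n (ln n + ln 10) = 10n ln n + 10n ln 10.
Subtract 13n ln n: leading term is (10 − 13) n ln n = −3 n ln n. The next term is 10n ln 10 − 10n = 10(ln 10 − 1) n. Then the (1/2) ln(2π·10n) correction.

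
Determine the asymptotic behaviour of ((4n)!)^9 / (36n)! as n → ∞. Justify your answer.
((4n)!)^9/(36n)! ~ ((2π·4n)^(8/2) / 3) · 9^(−9·4n)  →  0

Write N = 4n. Stirling: N! ~ sqrt(2π N)(N/e)^N and (9N)! ~ sqrt(2π·9N)·(9N/e)^(9N).
  (N!)^9/(9N)! ~ (2π N)^(9/2) (N/e)^(9N) / [sqrt(2π·9N) (9N/e)^(9N)]
     = (2π N)^(9/2) / sqrt(2π·9N) · (N/(9N))^(9N)
     = (2π N)^((9−1)/2) / 3 · 9^(−9N).
Since 9^9 > 1, the factor 9^(−9N) decays exponentially, so the ratio → 0. Substituting N = 4n gives the stated form.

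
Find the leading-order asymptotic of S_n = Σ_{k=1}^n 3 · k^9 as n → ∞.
S_n ~ 3 · n^10 / 10

By integral comparison (Euler-Maclaurin), Σ_{k=1}^n 3 · k^9 = 3 · ∫_0^n x^9 dx + O(n^9) = 3 · n^10/10 + O(n^9). (Equivalently, Faulhaber's formula gives the same leading term.)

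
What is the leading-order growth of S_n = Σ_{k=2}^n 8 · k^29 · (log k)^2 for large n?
S_n ~ 4 · n^30 · (log n)^2 / 15

By integral comparison, S_n = ∫_1^n 8 · x^29 · (log x)^2 dx + O(n^29 · (log n)^2). For the integral, the leading term of ∫_1^n x^29 (log x)^2 dx is n^30/30 · (log n)^2 (by repeated integration by parts; each step lowers the log-exponent and produces a relatively O(1/log n) correction). Hence S_n ~ 4 · n^30 · (log n)^2 / 15.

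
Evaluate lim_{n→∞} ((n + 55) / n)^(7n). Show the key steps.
lim = e^385

Rewrite as (1 + 55/n)^(7n). By the standard limit (1 + x/n)^n → e^x, we have (1 + 55/n)^n → e^55, and raising to the 7th power gives e^385.
More precisely, ln[(1 + 55/n)^(7n)] = 7n · ln(1 + 55/n) = 7n · (55/n + O(1/n^2)) = 385 + O(1/n) → 385.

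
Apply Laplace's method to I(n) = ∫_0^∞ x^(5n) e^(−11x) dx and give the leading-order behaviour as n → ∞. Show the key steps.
I(n) ~ (sqrt(2π·5n) / 11) · (5n/(11e))^(5n)

Write the integrand as exp(5n ln x − 11x) and set f(x) = 5n ln x − 11x. Then f'(x) = 5n/x − 11 = 0 at x* = 5n/11, and f''(x*) = −5n/x*^2 = −11^2/(5n). Laplace's method (interior maximum) gives
  I(n) ~ e^(f(x*)) · sqrt(2π / |f''(x*)|)
        = exp(5n ln(5n/11) − 5n) · sqrt(2π · 5n / 11^2)
        = (5n/11)^(5n) e^(−5n) · sqrt(2π·5n) / 11
        = (sqrt(2π·5n) / 11) · (5n/(11e))^(5n).
This matches Γ(5n+1)/11^(5n+1) with Stirling applied to Γ.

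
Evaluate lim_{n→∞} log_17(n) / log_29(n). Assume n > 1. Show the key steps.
lim = ln(29) / ln(17) = log_17(29)

Change of base: log_17(n) = ln n / ln 17 and log_29(n) = ln n / ln 29. The ratio is (ln n / ln 17) · (ln 29 / ln n) = ln 29 / ln 17, a constant independent of n. So the limit is ln 29 / ln 17 = log_17(29).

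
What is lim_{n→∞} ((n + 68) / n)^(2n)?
lim = e^136

Rewrite as (1 + 68/n)^(2n). By the standard limit (1 + x/n)^n → e^x, we have (1 + 68/n)^n → e^68, and raising to the 2nd power gives e^136.
More precisely, ln[(1 + 68/n)^(2n)] = 2n · ln(1 + 68/n) = 2n · (68/n + O(1/n^2)) = 136 + O(1/n) → 136.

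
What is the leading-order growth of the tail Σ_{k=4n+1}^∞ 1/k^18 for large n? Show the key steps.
Σ_{k>4n} 1/k^18 ~ 1/(17 · (4n)^17)

Compare to the integral: ∫_{4n}^∞ x^(−18) dx = [−x^(−17)/17]_{4n}^∞ = 1/((18−1)·(4n)^17). Euler-Maclaurin then gives
  Σ_{k>4n} 1/k^18 = ∫_{4n}^∞ dx/x^18 − 1/(2·(4n)^18) + O(1/(4n)^19).
(Equivalently this is ζ(18) − Σ_{k≤4n} 1/k^18.)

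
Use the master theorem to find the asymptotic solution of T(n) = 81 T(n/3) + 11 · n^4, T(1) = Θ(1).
T(n) = Θ(n^4 log n)

log_3 81 = 4, and f(n) = 11 · n^4 = Θ(n^(log_3 81)). This is Case 2 of the master theorem: T(n) = Θ(f(n) · log n) = Θ(n^4 log n).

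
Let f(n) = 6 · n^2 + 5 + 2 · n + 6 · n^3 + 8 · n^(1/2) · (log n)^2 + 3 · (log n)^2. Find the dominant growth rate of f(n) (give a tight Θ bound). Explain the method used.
f(n) ∈ Θ(n^3)

Compare the terms by growth order. For large n, n^a · (log n)^b dominates n^a' · (log n)^b' iff a > a', or (a = a' and b > b'). Ranking the 6 terms shows the dominant one is 6 · n^3. Hence f(n) ∈ Θ(n^3).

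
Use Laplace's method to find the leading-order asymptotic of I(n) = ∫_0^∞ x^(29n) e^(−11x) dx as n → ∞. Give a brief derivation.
I(n) ~ (sqrt(2π·29n) / 11) · (29n/(11e))^(29n)

Write the integrand as exp(29n ln x − 11x) and set f(x) = 29n ln x − 11x. Then f'(x) = 29n/x − 11 = 0 at x* = 29n/11, and f''(x*) = −29n/x*^2 = −11^2/(29n). Laplace's method (interior maximum) gives
  I(n) ~ e^(f(x*)) · sqrt(2π / |f''(x*)|)
        = exp(29n ln(29n/11) − 29n) · sqrt(2π · 29n / 11^2)
        = (29n/11)^(29n) e^(−29n) · sqrt(2π·29n) / 11
        = (sqrt(2π·29n) / 11) · (29n/(11e))^(29n).
This matches Γ(29n+1)/11^(29n+1) with Stirling applied to Γ.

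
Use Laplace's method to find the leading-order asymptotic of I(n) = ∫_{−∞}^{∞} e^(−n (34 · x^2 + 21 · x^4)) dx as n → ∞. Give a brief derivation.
I(n) ~ sqrt(π/(34n))

φ(x) = 34 · x^2 + 21 · x^4 has its unique global minimum at x* = 0 (since φ'(x) = 68x + 84x^3 = 0 only at x = 0 for real x with both coefficients positive, and φ → ∞ as |x| → ∞). At x* = 0, φ(0) = 0 and φ''(0) = 68. Laplace's method then gives
  I(n) ~ sqrt(2π / (n · φ''(0))) · e^(−n φ(0)) = sqrt(2π / (68n)) = sqrt(π/(34n)).
The 21 · x^4 term contributes only at subleading order (an O(1/n) relative correction).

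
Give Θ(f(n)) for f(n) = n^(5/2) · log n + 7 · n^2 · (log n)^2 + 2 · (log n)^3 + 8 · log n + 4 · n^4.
f(n) ∈ Θ(n^4)

Compare the terms by growth order. For large n, n^a · (log n)^b dominates n^a' · (log n)^b' iff a > a', or (a = a' and b > b'). Ranking the 5 terms shows the dominant one is 4 · n^4. Hence f(n) ∈ Θ(n^4).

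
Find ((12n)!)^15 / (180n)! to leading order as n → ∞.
((12n)!)^15/(180n)! ~ ((2π·12n)^(14/2) / sqrt(15)) · 15^(−15·12n)  →  0

Write N = 12n. Stirling: N! ~ sqrt(2π N)(N/e)^N and (15N)! ~ sqrt(2π·15N)·(15N/e)^(15N).
  (N!)^15/(15N)! ~ (2π N)^(15/2) (N/e)^(15N) / [sqrt(2π·15N) (15N/e)^(15N)]
     = (2π N)^(15/2) / sqrt(2π·15N) · (N/(15N))^(15N)
     = (2π N)^((15−1)/2) / sqrt(15) · 15^(−15N).
Since 15^15 > 1, the factor 15^(−15N) decays exponentially, so the ratio → 0. Substituting N = 12n gives the stated form.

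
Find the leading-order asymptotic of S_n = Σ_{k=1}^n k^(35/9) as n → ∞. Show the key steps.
S_n ~ (9/44) · n^(44/9)

Integral comparison: Σ_{k=1}^n k^(35/9) = ∫_0^n x^(35/9) dx + O(n^(35/9)). The integral is n^(1 + 35/9) / (1 + 35/9) = n^((35+9)/9) / ((35+9)/9) = (9/44) · n^(44/9).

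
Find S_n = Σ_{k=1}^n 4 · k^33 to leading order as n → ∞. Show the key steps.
S_n ~ 2 · n^34 / 17

By integral comparison (Euler-Maclaurin), Σ_{k=1}^n 4 · k^33 = 4 · ∫_0^n x^33 dx + O(n^33) = 4 · n^34/34 = 2 · n^34 / 17 + O(n^33). (Equivalently, Faulhaber's formula gives the same leading term.)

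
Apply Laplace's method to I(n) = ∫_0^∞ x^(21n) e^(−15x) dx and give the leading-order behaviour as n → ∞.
I(n) ~ (sqrt(2π·21n) / 15) · (21n/(15e))^(21n)

Write the integrand as exp(21n ln x − 15x) and set f(x) = 21n ln x − 15x. Then f'(x) = 21n/x − 15 = 0 at x* = 21n/15, and f''(x*) = −21n/x*^2 = −15^2/(21n). Laplace's method (interior maximum) gives
  I(n) ~ e^(f(x*)) · sqrt(2π / |f''(x*)|)
        = exp(21n ln(21n/15) − 21n) · sqrt(2π · 21n / 15^2)
        = (21n/15)^(21n) e^(−21n) · sqrt(2π·21n) / 15
        = (sqrt(2π·21n) / 15) · (21n/(15e))^(21n).
This matches Γ(21n+1)/15^(21n+1) with Stirling applied to Γ.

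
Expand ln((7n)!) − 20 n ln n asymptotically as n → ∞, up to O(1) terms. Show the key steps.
ln((7n)!) − 20 n ln n = −13 n ln n + 7(ln 7 − 1) n + (1/2) ln(2π·7n) + O(1/n)

Stirling: ln((7n)!) = 7n ln(7n) − 7n + (1/2) ln(2π·7n) + O(1/n).
Expand 7n ln(7n) = 7n (ln n + ln 7) = 7n ln n + 7n ln 7.
Subtract 20n ln n: leading term is (7 − 20) n ln n = −13 n ln n. The next term is 7n ln 7 − 7n = 7(ln 7 − 1) n. Then the (1/2) ln(2π·7n) correction.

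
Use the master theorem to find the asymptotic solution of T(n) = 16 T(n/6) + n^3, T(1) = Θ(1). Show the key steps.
T(n) = Θ(n^3)

log_6 16 ≈ 1.547. f(n) = n^3 dominates n^(log_6 16) since 3 > 1.547, and the regularity condition a·f(n/b) = 16·(n/6)^3 = (16/216)·n^3 ≤ c·f(n) holds with c = 16/216 ≈ 0.0741 < 1. So this is Case 3: T(n) = Θ(f(n)) = Θ(n^3).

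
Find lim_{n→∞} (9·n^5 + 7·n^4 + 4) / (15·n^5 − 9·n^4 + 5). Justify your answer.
lim = 9/15 = 3/5

For large n the leading n^5 terms dominate both numerator and denominator. Dividing top and bottom by n^5, every other term tends to 0, leaving 9/15 = 3/5.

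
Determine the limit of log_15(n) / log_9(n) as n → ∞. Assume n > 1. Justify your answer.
lim = ln(9) / ln(15) = log_15(9)

Change of base: log_15(n) = ln n / ln 15 and log_9(n) = ln n / ln 9. The ratio is (ln n / ln 15) · (ln 9 / ln n) = ln 9 / ln 15, a constant independent of n. So the limit is ln 9 / ln 15 = log_15(9).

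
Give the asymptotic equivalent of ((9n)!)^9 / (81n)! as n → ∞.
((9n)!)^9/(81n)! ~ ((2π·9n)^(8/2) / 3) · 9^(−9·9n)  →  0

Write N = 9n. Stirling: N! ~ sqrt(2π N)(N/e)^N and (9N)! ~ sqrt(2π·9N)·(9N/e)^(9N).
  (N!)^9/(9N)! ~ (2π N)^(9/2) (N/e)^(9N) / [sqrt(2π·9N) (9N/e)^(9N)]
     = (2π N)^(9/2) / sqrt(2π·9N) · (N/(9N))^(9N)
     = (2π N)^((9−1)/2) / 3 · 9^(−9N).
Since 9^9 > 1, the factor 9^(−9N) decays exponentially, so the ratio → 0. Substituting N = 9n gives the stated form.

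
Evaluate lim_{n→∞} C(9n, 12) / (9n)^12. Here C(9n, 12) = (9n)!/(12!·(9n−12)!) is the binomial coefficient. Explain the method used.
lim = 1/12! = 1/479001600

With N = 9n → ∞: C(N, 12) / N^12 = [N(N−1)…(N−11)] / (12! · N^12) = (1/12!) · 1 · (1 − 1/(9n)) · … · (1 − 11/(9n)). Each factor → 1 as N → ∞, so the limit is 1/12! = 1/479001600.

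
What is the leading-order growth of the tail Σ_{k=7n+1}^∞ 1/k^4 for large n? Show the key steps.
Σ_{k>7n} 1/k^4 ~ 1/(3 · (7n)^3)

Compare to the integral: ∫_{7n}^∞ x^(−4) dx = [−x^(−3)/3]_{7n}^∞ = 1/((4−1)·(7n)^3). Euler-Maclaurin then gives
  Σ_{k>7n} 1/k^4 = ∫_{7n}^∞ dx/x^4 − 1/(2·(7n)^4) + O(1/(7n)^5).
(Equivalently this is ζ(4) − Σ_{k≤7n} 1/k^4.)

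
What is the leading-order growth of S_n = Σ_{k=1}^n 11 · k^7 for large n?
S_n ~ 11 · n^8 / 8

By integral comparison (Euler-Maclaurin), Σ_{k=1}^n 11 · k^7 = 11 · ∫_0^n x^7 dx + O(n^7) = 11 · n^8/8 + O(n^7). (Equivalently, Faulhaber's formula gives the same leading term.)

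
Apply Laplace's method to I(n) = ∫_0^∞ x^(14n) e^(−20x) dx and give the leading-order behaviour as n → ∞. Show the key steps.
I(n) ~ (sqrt(2π·14n) / 20) · (14n/(20e))^(14n)

Write the integrand as exp(14n ln x − 20x) and set f(x) = 14n ln x − 20x. Then f'(x) = 14n/x − 20 = 0 at x* = 14n/20, and f''(x*) = −14n/x*^2 = −20^2/(14n). Laplace's method (interior maximum) gives
  I(n) ~ e^(f(x*)) · sqrt(2π / |f''(x*)|)
        = exp(14n ln(14n/20) − 14n) · sqrt(2π · 14n / 20^2)
        = (14n/20)^(14n) e^(−14n) · sqrt(2π·14n) / 20
        = (sqrt(2π·14n) / 20) · (14n/(20e))^(14n).
This matches Γ(14n+1)/20^(14n+1) with Stirling applied to Γ.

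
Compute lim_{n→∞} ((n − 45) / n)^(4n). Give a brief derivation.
lim = e^(−180)

Rewrite as (1 − 45/n)^(4n). By the standard limit (1 + x/n)^n → e^x, we have (1 − 45/n)^n → e^(−45), and raising to the 4th power gives e^(−180).
More precisely, ln[(1 − 45/n)^(4n)] = 4n · ln(1 − 45/n) = 4n · (-45/n + O(1/n^2)) = -180 + O(1/n) → -180.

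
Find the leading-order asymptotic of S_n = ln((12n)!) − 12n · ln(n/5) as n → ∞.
S_n ~ 12n · (ln 60 − 1) + O(ln n)

Stirling: ln((12n)!) = 12n ln(12n) − 12n + O(ln n).
  S_n = 12n ln(12n) − 12n − 12n ln(n/5) + O(ln n)
      = 12n ln(12n) − 12n ln n + 12n ln 5 − 12n + O(ln n)
      = 12n ln 12 + 12n ln 5 − 12n + O(ln n)
      = 12n (ln 60 − 1) + O(ln n).
Numerically ln(60) − 1 ≈ 3.0943.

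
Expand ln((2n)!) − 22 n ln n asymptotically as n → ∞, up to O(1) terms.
ln((2n)!) − 22 n ln n = −20 n ln n + 2(ln 2 − 1) n + (1/2) ln(2π·2n) + O(1/n)

Stirling: ln((2n)!) = 2n ln(2n) − 2n + (1/2) ln(2π·2n) + O(1/n).
Expand 2n ln(2n) = 2n (ln n + ln 2) = 2n ln n + 2n ln 2.
Subtract 22n ln n: leading term is (2 − 22) n ln n = −20 n ln n. The next term is 2n ln 2 − 2n = 2(ln 2 − 1) n. Then the (1/2) ln(2π·2n) correction.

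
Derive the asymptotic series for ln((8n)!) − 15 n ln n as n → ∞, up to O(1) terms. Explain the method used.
ln((8n)!) − 15 n ln n = −7 n ln n + 8(ln 8 − 1) n + (1/2) ln(2π·8n) + O(1/n)

Stirling: ln((8n)!) = 8n ln(8n) − 8n + (1/2) ln(2π·8n) + O(1/n).
Expand 8n ln(8n) = 8n (ln n + ln 8) = 8n ln n + 8n ln 8.
Subtract 15n ln n: leading term is (8 − 15) n ln n = −7 n ln n. The next term is 8n ln 8 − 8n = 8(ln 8 − 1) n. Then the (1/2) ln(2π·8n) correction.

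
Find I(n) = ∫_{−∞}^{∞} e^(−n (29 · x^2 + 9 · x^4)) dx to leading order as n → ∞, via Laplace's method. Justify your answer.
I(n) ~ sqrt(π/(29n))

φ(x) = 29 · x^2 + 9 · x^4 has its unique global minimum at x* = 0 (since φ'(x) = 58x + 36x^3 = 0 only at x = 0 for real x with both coefficients positive, and φ → ∞ as |x| → ∞). At x* = 0, φ(0) = 0 and φ''(0) = 58. Laplace's method then gives
  I(n) ~ sqrt(2π / (n · φ''(0))) · e^(−n φ(0)) = sqrt(2π / (58n)) = sqrt(π/(29n)).
The 9 · x^4 term contributes only at subleading order (an O(1/n) relative correction).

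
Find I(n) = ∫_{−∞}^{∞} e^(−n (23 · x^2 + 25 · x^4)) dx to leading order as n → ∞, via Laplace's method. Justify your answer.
I(n) ~ sqrt(π/(23n))

φ(x) = 23 · x^2 + 25 · x^4 has its unique global minimum at x* = 0 (since φ'(x) = 46x + 100x^3 = 0 only at x = 0 for real x with both coefficients positive, and φ → ∞ as |x| → ∞). At x* = 0, φ(0) = 0 and φ''(0) = 46. Laplace's method then gives
  I(n) ~ sqrt(2π / (n · φ''(0))) · e^(−n φ(0)) = sqrt(2π / (46n)) = sqrt(π/(23n)).
The 25 · x^4 term contributes only at subleading order (an O(1/n) relative correction).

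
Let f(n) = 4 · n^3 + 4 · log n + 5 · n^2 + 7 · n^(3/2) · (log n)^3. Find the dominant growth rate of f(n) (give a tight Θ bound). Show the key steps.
f(n) ∈ Θ(n^3)

Compare the terms by growth order. For large n, n^a · (log n)^b dominates n^a' · (log n)^b' iff a > a', or (a = a' and b > b'). Ranking the 4 terms shows the dominant one is 4 · n^3. Hence f(n) ∈ Θ(n^3).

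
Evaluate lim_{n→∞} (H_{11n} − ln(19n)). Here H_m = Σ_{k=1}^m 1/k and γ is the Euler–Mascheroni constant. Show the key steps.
lim = ln(11/19) + γ

By Euler-Maclaurin, H_m = ln m + γ + O(1/m). So
  H_{11n} − ln(19n) = ln(11n) + γ − ln(19n) + O(1/n)
                       = ln(11/19) + γ + O(1/n).
Hence the limit is ln(11/19) + γ.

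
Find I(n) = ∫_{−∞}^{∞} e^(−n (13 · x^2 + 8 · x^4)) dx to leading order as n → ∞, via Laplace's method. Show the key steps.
I(n) ~ sqrt(π/(13n))

φ(x) = 13 · x^2 + 8 · x^4 has its unique global minimum at x* = 0 (since φ'(x) = 26x + 32x^3 = 0 only at x = 0 for real x with both coefficients positive, and φ → ∞ as |x| → ∞). At x* = 0, φ(0) = 0 and φ''(0) = 26. Laplace's method then gives
  I(n) ~ sqrt(2π / (n · φ''(0))) · e^(−n φ(0)) = sqrt(2π / (26n)) = sqrt(π/(13n)).
The 8 · x^4 term contributes only at subleading order (an O(1/n) relative correction).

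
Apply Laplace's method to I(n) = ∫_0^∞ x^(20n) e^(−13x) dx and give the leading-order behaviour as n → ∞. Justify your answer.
I(n) ~ (sqrt(2π·20n) / 13) · (20n/(13e))^(20n)

Write the integrand as exp(20n ln x − 13x) and set f(x) = 20n ln x − 13x. Then f'(x) = 20n/x − 13 = 0 at x* = 20n/13, and f''(x*) = −20n/x*^2 = −13^2/(20n). Laplace's method (interior maximum) gives
  I(n) ~ e^(f(x*)) · sqrt(2π / |f''(x*)|)
        = exp(20n ln(20n/13) − 20n) · sqrt(2π · 20n / 13^2)
        = (20n/13)^(20n) e^(−20n) · sqrt(2π·20n) / 13
        = (sqrt(2π·20n) / 13) · (20n/(13e))^(20n).
This matches Γ(20n+1)/13^(20n+1) with Stirling applied to Γ.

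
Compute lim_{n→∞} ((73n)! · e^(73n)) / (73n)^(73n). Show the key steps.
lim = ∞

Stirling: (73n)! ~ sqrt(2π·73n) · (73n/e)^(73n). Hence
  (73n)! · e^(73n) / (73n)^(73n) ~ sqrt(2π·73n) = sqrt(2π·73) · sqrt(n) → ∞.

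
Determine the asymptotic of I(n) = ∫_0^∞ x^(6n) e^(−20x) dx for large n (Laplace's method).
I(n) ~ (sqrt(2π·6n) / 20) · (6n/(20e))^(6n)

Write the integrand as exp(6n ln x − 20x) and set f(x) = 6n ln x − 20x. Then f'(x) = 6n/x − 20 = 0 at x* = 6n/20, and f''(x*) = −6n/x*^2 = −20^2/(6n). Laplace's method (interior maximum) gives
  I(n) ~ e^(f(x*)) · sqrt(2π / |f''(x*)|)
        = exp(6n ln(6n/20) − 6n) · sqrt(2π · 6n / 20^2)
        = (6n/20)^(6n) e^(−6n) · sqrt(2π·6n) / 20
        = (sqrt(2π·6n) / 20) · (6n/(20e))^(6n).
This matches Γ(6n+1)/20^(6n+1) with Stirling applied to Γ.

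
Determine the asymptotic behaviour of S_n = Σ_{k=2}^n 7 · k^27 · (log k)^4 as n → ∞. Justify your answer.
S_n ~ n^28 · (log n)^4 / 4

By integral comparison, S_n = ∫_1^n 7 · x^27 · (log x)^4 dx + O(n^27 · (log n)^4). For the integral, the leading term of ∫_1^n x^27 (log x)^4 dx is n^28/28 · (log n)^4 (by repeated integration by parts; each step lowers the log-exponent and produces a relatively O(1/log n) correction). Hence S_n ~ n^28 · (log n)^4 / 4.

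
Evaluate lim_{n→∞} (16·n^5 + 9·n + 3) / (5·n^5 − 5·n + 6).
lim = 16/5

For large n the leading n^5 terms dominate both numerator and denominator. Dividing top and bottom by n^5, every other term tends to 0, leaving 16/5.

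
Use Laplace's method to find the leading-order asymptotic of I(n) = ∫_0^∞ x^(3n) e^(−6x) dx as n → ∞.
I(n) ~ (sqrt(2π·3n) / 6) · (3n/(6e))^(3n)

Write the integrand as exp(3n ln x − 6x) and set f(x) = 3n ln x − 6x. Then f'(x) = 3n/x − 6 = 0 at x* = 3n/6, and f''(x*) = −3n/x*^2 = −6^2/(3n). Laplace's method (interior maximum) gives
  I(n) ~ e^(f(x*)) · sqrt(2π / |f''(x*)|)
        = exp(3n ln(3n/6) − 3n) · sqrt(2π · 3n / 6^2)
        = (3n/6)^(3n) e^(−3n) · sqrt(2π·3n) / 6
        = (sqrt(2π·3n) / 6) · (3n/(6e))^(3n).
This matches Γ(3n+1)/6^(3n+1) with Stirling applied to Γ.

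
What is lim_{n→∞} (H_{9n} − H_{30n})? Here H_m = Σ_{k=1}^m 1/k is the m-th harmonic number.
lim = ln(9/30) = ln(3/10)

Euler-Maclaurin gives H_m = ln m + γ + 1/(2m) + O(1/m^2). The γ and O(1/m) terms cancel in the difference:
  H_{9n} − H_{30n} = ln(9n) − ln(30n) + O(1/n) = ln(9/30) + O(1/n).
Hence the limit is ln(9/30) = ln(3/10).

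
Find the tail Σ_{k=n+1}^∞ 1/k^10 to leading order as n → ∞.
Σ_{k>n} 1/k^10 ~ 1/(9 · n^9)

Compare to the integral: ∫_{n}^∞ x^(−10) dx = [−x^(−9)/9]_{n}^∞ = 1/((10−1)·n^9). Euler-Maclaurin then gives
  Σ_{k>n} 1/k^10 = ∫_{n}^∞ dx/x^10 − 1/(2·n^10) + O(1/n^11).
(Equivalently this is ζ(10) − Σ_{k≤n} 1/k^10.)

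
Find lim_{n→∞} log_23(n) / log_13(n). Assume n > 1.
lim = ln(13) / ln(23) = log_23(13)

Change of base: log_23(n) = ln n / ln 23 and log_13(n) = ln n / ln 13. The ratio is (ln n / ln 23) · (ln 13 / ln n) = ln 13 / ln 23, a constant independent of n. So the limit is ln 13 / ln 23 = log_23(13).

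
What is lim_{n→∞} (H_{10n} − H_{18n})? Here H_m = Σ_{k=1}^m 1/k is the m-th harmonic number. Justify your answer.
lim = ln(10/18) = ln(5/9)

Euler-Maclaurin gives H_m = ln m + γ + 1/(2m) + O(1/m^2). The γ and O(1/m) terms cancel in the difference:
  H_{10n} − H_{18n} = ln(10n) − ln(18n) + O(1/n) = ln(10/18) + O(1/n).
Hence the limit is ln(10/18) = ln(5/9).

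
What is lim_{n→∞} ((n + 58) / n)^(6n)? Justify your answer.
lim = e^348

Rewrite as (1 + 58/n)^(6n). By the standard limit (1 + x/n)^n → e^x, we have (1 + 58/n)^n → e^58, and raising to the 6th power gives e^348.
More precisely, ln[(1 + 58/n)^(6n)] = 6n · ln(1 + 58/n) = 6n · (58/n + O(1/n^2)) = 348 + O(1/n) → 348.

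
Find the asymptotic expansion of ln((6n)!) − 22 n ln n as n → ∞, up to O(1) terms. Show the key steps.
ln((6n)!) − 22 n ln n = −16 n ln n + 6(ln 6 − 1) n + (1/2) ln(2π·6n) + O(1/n)

Stirling: ln((6n)!) = 6n ln(6n) − 6n + (1/2) ln(2π·6n) + O(1/n).
Expand 6n ln(6n) = 6n (ln n + ln 6) = 6n ln n + 6n ln 6.
Subtract 22n ln n: leading term is (6 − 22) n ln n = −16 n ln n. The next term is 6n ln 6 − 6n = 6(ln 6 − 1) n. Then the (1/2) ln(2π·6n) correction.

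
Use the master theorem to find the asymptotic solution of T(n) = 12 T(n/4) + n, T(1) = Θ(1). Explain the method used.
T(n) = Θ(n^(log_4 12))

Master theorem: compare f(n) = n to n^(log_4 12) where log_4 12 ≈ 1.792. Since 1 < log_4 12, we have f(n) = O(n^(log_4 12 − ε)) for some ε > 0 — Case 1. Hence T(n) = Θ(n^(log_4 12)).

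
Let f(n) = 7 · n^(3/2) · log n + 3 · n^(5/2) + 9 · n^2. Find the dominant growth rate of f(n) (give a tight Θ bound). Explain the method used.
f(n) ∈ Θ(n^(5/2))

Compare the terms by growth order. For large n, n^a · (log n)^b dominates n^a' · (log n)^b' iff a > a', or (a = a' and b > b'). Ranking the 3 terms shows the dominant one is 3 · n^(5/2). Hence f(n) ∈ Θ(n^(5/2)).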